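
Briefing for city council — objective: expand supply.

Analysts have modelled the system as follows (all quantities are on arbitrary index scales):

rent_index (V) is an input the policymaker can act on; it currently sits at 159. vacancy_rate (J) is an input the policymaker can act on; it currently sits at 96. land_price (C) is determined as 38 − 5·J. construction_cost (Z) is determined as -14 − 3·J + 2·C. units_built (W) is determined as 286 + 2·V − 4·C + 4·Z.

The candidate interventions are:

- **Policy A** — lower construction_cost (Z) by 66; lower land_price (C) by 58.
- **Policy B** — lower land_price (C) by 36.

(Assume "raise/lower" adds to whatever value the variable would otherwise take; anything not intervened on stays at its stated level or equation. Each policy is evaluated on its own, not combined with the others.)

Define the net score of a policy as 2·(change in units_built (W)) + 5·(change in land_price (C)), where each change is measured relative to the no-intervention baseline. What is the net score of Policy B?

-468

Baseline:
  V = 159
  J = 96
  C = 38 − 5·96 = -442
  Z = -14 − 3·96 + 2·(-442) = -1186
  W = 286 + 2·159 − 4·(-442) + 4·(-1186) = -2372
Policy B (C − 36):
  V = 159
  J = 96
  C = 38 − 5·96 (−36 from intervention) = -478
  Z = -14 − 3·96 + 2·(-478) = -1258
  W = 286 + 2·159 − 4·(-478) + 4·(-1258) = -2516
ΔW = -2516 − (-2372) = -144; ΔC = -478 − (-442) = -36
Score = 2·(-144) + 5·(-36) = -468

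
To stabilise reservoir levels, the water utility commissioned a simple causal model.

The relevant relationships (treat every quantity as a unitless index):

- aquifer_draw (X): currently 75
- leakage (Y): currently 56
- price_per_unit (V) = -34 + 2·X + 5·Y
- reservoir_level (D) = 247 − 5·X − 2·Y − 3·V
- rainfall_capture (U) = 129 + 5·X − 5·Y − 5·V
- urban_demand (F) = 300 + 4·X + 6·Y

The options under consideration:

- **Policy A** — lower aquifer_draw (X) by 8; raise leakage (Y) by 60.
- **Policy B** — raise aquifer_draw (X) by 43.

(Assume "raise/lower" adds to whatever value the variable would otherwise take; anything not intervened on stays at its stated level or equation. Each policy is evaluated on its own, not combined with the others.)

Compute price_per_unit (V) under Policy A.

Policy A (X − 8, Y + 60):
  X = 75 − 8 = 67
  Y = 56 + 60 = 116
  V = -34 + 2·67 + 5·116 = 680

680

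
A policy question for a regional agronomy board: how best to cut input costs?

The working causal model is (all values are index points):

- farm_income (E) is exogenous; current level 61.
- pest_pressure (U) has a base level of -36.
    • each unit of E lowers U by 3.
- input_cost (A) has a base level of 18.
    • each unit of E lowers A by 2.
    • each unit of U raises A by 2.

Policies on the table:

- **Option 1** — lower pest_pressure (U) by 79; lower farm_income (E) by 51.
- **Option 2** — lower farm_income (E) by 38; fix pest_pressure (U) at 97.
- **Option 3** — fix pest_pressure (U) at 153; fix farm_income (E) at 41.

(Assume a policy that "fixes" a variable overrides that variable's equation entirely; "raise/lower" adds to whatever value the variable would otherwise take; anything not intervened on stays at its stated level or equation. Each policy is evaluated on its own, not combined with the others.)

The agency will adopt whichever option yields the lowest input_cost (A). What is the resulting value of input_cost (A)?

Option 1 (U − 79, E − 51):
  E = 61 − 51 = 10
  U = -36 − 3·10 (−79 from intervention) = -145
  A = 18 − 2·10 + 2·(-145) = -292
Option 2 (E − 38, U := 97):
  E = 61 − 38 = 23
  U = 97
  A = 18 − 2·23 + 2·97 = 166
Option 3 (U := 153, E := 41):
  E = 41
  U = 153
  A = 18 − 2·41 + 2·153 = 242
Comparing — Option 1: A=-292, Option 2: A=166, Option 3: A=242. Lowest is -292 (Option 1).

-292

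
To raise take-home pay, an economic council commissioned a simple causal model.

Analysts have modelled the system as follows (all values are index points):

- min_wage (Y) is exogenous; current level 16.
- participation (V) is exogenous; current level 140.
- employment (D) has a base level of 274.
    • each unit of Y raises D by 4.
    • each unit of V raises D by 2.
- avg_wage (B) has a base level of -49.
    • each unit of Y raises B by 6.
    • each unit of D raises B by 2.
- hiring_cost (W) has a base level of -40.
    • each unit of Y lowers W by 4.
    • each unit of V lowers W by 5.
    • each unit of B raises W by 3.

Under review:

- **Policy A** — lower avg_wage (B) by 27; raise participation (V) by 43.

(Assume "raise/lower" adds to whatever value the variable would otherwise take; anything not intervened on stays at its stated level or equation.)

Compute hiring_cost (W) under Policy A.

Policy A (B − 27, V + 43):
  Y = 16
  V = 140 + 43 = 183
  D = 274 + 4·16 + 2·183 = 704
  B = -49 + 6·16 + 2·704 (−27 from intervention) = 1428
  W = -40 − 4·16 − 5·183 + 3·1428 = 3265

3265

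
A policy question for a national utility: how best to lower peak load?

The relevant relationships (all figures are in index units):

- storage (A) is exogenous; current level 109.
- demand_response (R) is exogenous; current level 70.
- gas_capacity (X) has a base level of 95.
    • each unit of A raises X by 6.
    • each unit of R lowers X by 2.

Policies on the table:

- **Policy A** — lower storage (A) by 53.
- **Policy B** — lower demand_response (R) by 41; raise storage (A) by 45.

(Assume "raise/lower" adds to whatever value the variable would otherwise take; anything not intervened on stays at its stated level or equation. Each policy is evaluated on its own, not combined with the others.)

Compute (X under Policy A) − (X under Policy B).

-670

Policy A (A − 53):
  A = 109 − 53 = 56
  R = 70
  X = 95 + 6·56 − 2·70 = 291
Policy B (R − 41, A + 45):
  A = 109 + 45 = 154
  R = 70 − 41 = 29
  X = 95 + 6·154 − 2·29 = 961
X: 291 − 961 = -670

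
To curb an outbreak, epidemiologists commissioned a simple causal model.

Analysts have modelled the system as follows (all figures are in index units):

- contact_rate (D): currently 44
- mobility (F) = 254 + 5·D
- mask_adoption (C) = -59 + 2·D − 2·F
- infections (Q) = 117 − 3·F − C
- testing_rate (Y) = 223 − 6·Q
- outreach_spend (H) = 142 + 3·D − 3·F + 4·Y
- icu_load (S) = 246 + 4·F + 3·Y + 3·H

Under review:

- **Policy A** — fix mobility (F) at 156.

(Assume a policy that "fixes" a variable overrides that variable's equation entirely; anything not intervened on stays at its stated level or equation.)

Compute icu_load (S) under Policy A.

9753

Policy A (F := 156):
  D = 44
  F = 156
  C = -59 + 2·44 − 2·156 = -283
  Q = 117 − 3·156 − (-283) = -68
  Y = 223 − 6·(-68) = 631
  H = 142 + 3·44 − 3·156 + 4·631 = 2330
  S = 246 + 4·156 + 3·631 + 3·2330 = 9753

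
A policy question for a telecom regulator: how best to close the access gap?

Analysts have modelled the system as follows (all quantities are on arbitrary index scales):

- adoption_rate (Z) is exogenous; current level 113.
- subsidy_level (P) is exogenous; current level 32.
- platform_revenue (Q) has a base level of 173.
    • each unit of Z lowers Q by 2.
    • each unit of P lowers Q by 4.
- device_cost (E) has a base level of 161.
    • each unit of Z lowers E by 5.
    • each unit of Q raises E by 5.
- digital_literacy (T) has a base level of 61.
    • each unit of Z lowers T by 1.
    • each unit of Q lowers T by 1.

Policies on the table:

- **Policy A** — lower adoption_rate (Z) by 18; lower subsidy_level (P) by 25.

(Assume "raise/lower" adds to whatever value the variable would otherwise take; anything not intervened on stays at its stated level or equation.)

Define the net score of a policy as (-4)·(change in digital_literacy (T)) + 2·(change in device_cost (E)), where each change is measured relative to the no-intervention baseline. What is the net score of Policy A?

Baseline:
  Z = 113
  P = 32
  Q = 173 − 2·113 − 4·32 = -181
  E = 161 − 5·113 + 5·(-181) = -1309
  T = 61 − 113 − (-181) = 129
Policy A (Z − 18, P − 25):
  Z = 113 − 18 = 95
  P = 32 − 25 = 7
  Q = 173 − 2·95 − 4·7 = -45
  E = 161 − 5·95 + 5·(-45) = -539
  T = 61 − 95 − (-45) = 11
ΔT = 11 − 129 = -118; ΔE = -539 − (-1309) = 770
Score = (-4)·(-118) + 2·770 = 2012

2012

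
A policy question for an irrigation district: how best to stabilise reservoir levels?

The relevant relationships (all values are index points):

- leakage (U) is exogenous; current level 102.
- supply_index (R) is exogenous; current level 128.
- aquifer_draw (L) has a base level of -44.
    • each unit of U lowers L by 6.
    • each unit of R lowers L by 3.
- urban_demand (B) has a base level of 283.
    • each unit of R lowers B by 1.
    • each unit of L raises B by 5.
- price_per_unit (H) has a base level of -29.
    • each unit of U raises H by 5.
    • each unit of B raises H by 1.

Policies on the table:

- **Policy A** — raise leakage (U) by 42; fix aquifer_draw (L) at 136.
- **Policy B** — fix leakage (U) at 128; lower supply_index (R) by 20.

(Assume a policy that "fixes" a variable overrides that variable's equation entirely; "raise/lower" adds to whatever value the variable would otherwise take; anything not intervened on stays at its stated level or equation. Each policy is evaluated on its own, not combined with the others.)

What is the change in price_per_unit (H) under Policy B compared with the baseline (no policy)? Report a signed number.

-330

Baseline:
  U = 102
  R = 128
  L = -44 − 6·102 − 3·128 = -1040
  B = 283 − 128 + 5·(-1040) = -5045
  H = -29 + 5·102 + (-5045) = -4564
Policy B (U := 128, R − 20):
  U = 128
  R = 128 − 20 = 108
  L = -44 − 6·128 − 3·108 = -1136
  B = 283 − 108 + 5·(-1136) = -5505
  H = -29 + 5·128 + (-5505) = -4894
Change in H: -4894 − (-4564) = -330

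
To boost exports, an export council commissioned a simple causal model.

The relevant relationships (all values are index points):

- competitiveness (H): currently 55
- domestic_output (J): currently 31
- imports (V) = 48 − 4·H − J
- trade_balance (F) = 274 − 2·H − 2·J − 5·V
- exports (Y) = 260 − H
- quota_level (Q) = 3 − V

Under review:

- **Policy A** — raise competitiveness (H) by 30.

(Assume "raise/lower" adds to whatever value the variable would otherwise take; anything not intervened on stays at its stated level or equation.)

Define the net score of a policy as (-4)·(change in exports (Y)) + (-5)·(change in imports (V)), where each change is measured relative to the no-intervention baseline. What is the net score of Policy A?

Baseline:
  H = 55
  J = 31
  V = 48 − 4·55 − 31 = -203
  Y = 260 − 55 = 205
Policy A (H + 30):
  H = 55 + 30 = 85
  J = 31
  V = 48 − 4·85 − 31 = -323
  Y = 260 − 85 = 175
ΔY = 175 − 205 = -30; ΔV = -323 − (-203) = -120
Score = (-4)·(-30) + (-5)·(-120) = 720

720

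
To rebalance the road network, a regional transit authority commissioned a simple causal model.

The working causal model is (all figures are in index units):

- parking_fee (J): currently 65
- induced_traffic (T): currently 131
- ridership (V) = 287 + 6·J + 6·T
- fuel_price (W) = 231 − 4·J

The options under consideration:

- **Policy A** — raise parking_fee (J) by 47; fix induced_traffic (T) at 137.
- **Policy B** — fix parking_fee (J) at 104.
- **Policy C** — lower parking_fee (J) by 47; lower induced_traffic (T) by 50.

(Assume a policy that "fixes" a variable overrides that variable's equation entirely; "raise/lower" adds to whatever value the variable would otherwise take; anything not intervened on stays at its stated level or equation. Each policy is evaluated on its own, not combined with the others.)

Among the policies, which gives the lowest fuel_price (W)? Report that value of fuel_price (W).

-217

Policy A (J + 47, T := 137):
  J = 65 + 47 = 112
  W = 231 − 4·112 = -217
Policy B (J := 104):
  J = 104
  W = 231 − 4·104 = -185
Policy C (J − 47, T − 50):
  J = 65 − 47 = 18
  W = 231 − 4·18 = 159
Comparing — Policy A: W=-217, Policy B: W=-185, Policy C: W=159. Lowest is -217 (Policy A).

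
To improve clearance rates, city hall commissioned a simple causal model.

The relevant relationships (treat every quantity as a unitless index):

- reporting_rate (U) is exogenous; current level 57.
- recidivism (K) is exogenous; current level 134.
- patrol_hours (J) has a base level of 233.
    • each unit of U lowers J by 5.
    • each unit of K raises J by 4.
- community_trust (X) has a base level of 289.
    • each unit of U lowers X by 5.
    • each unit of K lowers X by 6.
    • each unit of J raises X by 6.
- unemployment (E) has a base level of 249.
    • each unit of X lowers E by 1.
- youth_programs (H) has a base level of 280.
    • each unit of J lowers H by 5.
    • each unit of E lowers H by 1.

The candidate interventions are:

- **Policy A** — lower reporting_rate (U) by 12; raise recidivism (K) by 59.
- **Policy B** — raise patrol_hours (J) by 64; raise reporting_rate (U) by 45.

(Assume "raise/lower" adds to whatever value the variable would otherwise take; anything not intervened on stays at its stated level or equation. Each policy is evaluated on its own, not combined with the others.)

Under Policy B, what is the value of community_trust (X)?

913

Policy B (J + 64, U + 45):
  U = 57 + 45 = 102
  K = 134
  J = 233 − 5·102 + 4·134 (+64 from intervention) = 323
  X = 289 − 5·102 − 6·134 + 6·323 = 913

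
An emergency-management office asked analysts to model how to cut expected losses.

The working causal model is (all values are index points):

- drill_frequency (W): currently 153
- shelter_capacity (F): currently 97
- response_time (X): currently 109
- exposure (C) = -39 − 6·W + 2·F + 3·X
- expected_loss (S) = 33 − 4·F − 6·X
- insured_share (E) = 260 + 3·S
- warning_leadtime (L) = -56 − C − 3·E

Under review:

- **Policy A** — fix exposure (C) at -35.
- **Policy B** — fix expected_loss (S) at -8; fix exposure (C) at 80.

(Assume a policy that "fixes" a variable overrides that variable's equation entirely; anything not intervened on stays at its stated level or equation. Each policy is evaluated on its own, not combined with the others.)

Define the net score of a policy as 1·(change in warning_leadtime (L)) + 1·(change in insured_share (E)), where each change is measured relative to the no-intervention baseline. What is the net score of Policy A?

Baseline:
  W = 153
  F = 97
  X = 109
  C = -39 − 6·153 + 2·97 + 3·109 = -436
  S = 33 − 4·97 − 6·109 = -1009
  E = 260 + 3·(-1009) = -2767
  L = -56 − (-436) − 3·(-2767) = 8681
Policy A (C := -35):
  W = 153
  F = 97
  X = 109
  C = -35
  S = 33 − 4·97 − 6·109 = -1009
  E = 260 + 3·(-1009) = -2767
  L = -56 − (-35) − 3·(-2767) = 8280
ΔL = 8280 − 8681 = -401; ΔE = -2767 − (-2767) = 0
Score = 1·(-401) + 1·0 = -401

-401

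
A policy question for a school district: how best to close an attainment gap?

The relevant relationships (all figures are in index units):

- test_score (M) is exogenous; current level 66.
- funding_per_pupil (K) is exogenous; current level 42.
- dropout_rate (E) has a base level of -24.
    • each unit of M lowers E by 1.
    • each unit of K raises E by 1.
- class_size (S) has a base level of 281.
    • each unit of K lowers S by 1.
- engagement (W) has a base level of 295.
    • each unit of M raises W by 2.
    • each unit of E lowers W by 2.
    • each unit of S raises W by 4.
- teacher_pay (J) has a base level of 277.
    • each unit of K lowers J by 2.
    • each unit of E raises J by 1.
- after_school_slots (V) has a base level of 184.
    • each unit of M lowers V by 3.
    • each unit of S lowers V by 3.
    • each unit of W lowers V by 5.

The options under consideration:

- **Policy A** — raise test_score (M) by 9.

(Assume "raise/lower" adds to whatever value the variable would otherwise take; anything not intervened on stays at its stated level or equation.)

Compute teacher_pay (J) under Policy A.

Policy A (M + 9):
  M = 66 + 9 = 75
  K = 42
  E = -24 − 75 + 42 = -57
  J = 277 − 2·42 + (-57) = 136

136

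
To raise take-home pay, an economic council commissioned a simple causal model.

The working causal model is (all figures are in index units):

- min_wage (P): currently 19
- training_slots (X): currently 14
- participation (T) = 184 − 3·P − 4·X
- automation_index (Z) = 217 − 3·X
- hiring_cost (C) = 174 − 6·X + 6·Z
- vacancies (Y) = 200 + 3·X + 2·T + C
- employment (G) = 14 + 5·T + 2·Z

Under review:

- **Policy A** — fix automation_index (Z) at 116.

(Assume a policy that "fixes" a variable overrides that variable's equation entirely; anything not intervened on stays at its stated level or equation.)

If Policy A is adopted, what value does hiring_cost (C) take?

Policy A (Z := 116):
  X = 14
  Z = 116
  C = 174 − 6·14 + 6·116 = 786

786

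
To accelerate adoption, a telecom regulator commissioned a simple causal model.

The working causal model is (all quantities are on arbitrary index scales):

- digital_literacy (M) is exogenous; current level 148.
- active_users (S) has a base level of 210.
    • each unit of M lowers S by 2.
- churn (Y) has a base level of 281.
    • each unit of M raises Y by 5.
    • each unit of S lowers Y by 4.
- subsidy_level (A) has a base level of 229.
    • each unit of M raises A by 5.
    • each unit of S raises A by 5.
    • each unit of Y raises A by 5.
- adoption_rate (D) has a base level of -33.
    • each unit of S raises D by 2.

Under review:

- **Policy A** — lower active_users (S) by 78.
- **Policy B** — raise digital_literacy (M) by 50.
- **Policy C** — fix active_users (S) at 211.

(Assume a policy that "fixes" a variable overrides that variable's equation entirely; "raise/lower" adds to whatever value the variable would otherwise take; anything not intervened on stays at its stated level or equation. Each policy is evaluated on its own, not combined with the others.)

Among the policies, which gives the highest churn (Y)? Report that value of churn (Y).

Policy A (S − 78):
  M = 148
  S = 210 − 2·148 (−78 from intervention) = -164
  Y = 281 + 5·148 − 4·(-164) = 1677
Policy B (M + 50):
  M = 148 + 50 = 198
  S = 210 − 2·198 = -186
  Y = 281 + 5·198 − 4·(-186) = 2015
Policy C (S := 211):
  M = 148
  S = 211
  Y = 281 + 5·148 − 4·211 = 177
Comparing — Policy A: Y=1677, Policy B: Y=2015, Policy C: Y=177. Highest is 2015 (Policy B).

2015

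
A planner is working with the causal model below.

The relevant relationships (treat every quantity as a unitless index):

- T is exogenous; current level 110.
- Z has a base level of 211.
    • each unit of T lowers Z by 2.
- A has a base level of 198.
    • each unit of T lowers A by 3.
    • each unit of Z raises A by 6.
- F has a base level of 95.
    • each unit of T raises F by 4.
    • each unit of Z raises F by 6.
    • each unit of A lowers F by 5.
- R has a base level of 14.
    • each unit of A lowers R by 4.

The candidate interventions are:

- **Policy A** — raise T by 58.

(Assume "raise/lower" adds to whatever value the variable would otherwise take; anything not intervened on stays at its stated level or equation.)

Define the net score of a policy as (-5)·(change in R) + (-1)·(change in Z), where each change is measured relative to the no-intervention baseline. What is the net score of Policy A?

Baseline:
  T = 110
  Z = 211 − 2·110 = -9
  A = 198 − 3·110 + 6·(-9) = -186
  R = 14 − 4·(-186) = 758
Policy A (T + 58):
  T = 110 + 58 = 168
  Z = 211 − 2·168 = -125
  A = 198 − 3·168 + 6·(-125) = -1056
  R = 14 − 4·(-1056) = 4238
ΔR = 4238 − 758 = 3480; ΔZ = -125 − (-9) = -116
Score = (-5)·3480 + (-1)·(-116) = -17284

-17284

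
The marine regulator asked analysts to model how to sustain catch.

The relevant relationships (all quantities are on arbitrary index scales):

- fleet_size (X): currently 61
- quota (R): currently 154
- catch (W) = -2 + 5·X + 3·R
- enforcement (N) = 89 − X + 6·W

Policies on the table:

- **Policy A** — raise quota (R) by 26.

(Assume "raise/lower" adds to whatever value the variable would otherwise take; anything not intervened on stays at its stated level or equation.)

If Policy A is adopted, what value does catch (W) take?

Policy A (R + 26):
  X = 61
  R = 154 + 26 = 180
  W = -2 + 5·61 + 3·180 = 843

843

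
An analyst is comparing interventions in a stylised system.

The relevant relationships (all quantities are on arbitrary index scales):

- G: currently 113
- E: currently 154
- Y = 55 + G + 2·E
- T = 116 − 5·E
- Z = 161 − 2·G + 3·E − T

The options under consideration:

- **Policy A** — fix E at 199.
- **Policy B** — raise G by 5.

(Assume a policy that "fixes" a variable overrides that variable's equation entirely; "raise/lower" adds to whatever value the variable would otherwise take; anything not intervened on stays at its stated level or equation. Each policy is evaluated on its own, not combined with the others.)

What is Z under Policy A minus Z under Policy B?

370

Policy A (E := 199):
  G = 113
  E = 199
  T = 116 − 5·199 = -879
  Z = 161 − 2·113 + 3·199 − (-879) = 1411
Policy B (G + 5):
  G = 113 + 5 = 118
  E = 154
  T = 116 − 5·154 = -654
  Z = 161 − 2·118 + 3·154 − (-654) = 1041
Z: 1411 − 1041 = 370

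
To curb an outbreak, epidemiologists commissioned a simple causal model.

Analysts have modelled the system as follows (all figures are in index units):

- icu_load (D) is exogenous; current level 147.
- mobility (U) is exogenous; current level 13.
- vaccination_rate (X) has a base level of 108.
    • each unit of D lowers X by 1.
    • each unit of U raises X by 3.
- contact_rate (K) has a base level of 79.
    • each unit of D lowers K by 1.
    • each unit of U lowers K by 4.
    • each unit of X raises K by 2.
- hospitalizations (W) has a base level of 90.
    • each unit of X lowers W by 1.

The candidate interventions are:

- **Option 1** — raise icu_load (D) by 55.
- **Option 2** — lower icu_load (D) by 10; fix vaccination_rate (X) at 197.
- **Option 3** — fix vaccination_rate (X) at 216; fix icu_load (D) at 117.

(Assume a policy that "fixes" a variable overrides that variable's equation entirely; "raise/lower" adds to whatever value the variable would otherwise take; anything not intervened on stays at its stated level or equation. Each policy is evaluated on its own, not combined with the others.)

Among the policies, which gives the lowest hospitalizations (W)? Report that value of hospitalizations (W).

Option 1 (D + 55):
  D = 147 + 55 = 202
  U = 13
  X = 108 − 202 + 3·13 = -55
  W = 90 − (-55) = 145
Option 2 (D − 10, X := 197):
  D = 147 − 10 = 137
  U = 13
  X = 197
  W = 90 − 197 = -107
Option 3 (X := 216, D := 117):
  D = 117
  U = 13
  X = 216
  W = 90 − 216 = -126
Comparing — Option 1: W=145, Option 2: W=-107, Option 3: W=-126. Lowest is -126 (Option 3).

-126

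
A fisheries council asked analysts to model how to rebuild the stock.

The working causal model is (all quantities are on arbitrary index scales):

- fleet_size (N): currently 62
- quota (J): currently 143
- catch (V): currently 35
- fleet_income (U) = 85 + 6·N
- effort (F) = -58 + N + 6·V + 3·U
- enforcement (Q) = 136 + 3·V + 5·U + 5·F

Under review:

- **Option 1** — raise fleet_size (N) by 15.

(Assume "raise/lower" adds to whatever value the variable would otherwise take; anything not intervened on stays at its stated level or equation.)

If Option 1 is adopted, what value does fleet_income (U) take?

Option 1 (N + 15):
  N = 62 + 15 = 77
  U = 85 + 6·77 = 547

547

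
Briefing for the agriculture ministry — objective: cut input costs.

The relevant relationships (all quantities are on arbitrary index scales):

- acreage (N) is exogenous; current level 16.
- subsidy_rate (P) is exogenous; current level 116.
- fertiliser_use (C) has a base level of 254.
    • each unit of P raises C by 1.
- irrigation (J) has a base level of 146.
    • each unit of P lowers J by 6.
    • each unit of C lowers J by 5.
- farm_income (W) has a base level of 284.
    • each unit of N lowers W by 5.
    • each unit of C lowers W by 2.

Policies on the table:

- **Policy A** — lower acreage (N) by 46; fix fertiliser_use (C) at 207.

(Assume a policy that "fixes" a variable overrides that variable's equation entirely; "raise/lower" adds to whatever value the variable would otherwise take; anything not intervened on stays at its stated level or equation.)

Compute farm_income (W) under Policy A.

Policy A (N − 46, C := 207):
  N = 16 − 46 = -30
  P = 116
  C = 207
  W = 284 − 5·(-30) − 2·207 = 20

20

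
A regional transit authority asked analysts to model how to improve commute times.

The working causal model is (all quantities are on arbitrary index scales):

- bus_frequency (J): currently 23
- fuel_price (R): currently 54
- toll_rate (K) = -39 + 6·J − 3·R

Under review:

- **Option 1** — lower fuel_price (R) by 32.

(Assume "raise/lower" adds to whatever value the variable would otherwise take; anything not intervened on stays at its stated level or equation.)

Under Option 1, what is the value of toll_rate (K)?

33

Option 1 (R − 32):
  J = 23
  R = 54 − 32 = 22
  K = -39 + 6·23 − 3·22 = 33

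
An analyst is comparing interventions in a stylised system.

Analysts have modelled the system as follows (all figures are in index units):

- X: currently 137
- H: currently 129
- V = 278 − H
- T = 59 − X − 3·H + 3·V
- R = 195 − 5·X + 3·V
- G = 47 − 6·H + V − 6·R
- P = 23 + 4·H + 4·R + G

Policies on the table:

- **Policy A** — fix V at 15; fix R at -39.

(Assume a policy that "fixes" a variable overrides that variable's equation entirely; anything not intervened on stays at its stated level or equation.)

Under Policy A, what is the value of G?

-478

Policy A (V := 15, R := -39):
  X = 137
  H = 129
  V = 15
  R = -39
  G = 47 − 6·129 + 15 − 6·(-39) = -478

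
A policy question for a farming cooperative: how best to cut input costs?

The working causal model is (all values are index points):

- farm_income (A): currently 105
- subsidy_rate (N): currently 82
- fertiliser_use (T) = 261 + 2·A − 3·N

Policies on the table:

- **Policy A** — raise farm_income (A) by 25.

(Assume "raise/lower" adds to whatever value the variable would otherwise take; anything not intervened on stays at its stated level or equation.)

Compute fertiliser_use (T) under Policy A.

Policy A (A + 25):
  A = 105 + 25 = 130
  N = 82
  T = 261 + 2·130 − 3·82 = 275

275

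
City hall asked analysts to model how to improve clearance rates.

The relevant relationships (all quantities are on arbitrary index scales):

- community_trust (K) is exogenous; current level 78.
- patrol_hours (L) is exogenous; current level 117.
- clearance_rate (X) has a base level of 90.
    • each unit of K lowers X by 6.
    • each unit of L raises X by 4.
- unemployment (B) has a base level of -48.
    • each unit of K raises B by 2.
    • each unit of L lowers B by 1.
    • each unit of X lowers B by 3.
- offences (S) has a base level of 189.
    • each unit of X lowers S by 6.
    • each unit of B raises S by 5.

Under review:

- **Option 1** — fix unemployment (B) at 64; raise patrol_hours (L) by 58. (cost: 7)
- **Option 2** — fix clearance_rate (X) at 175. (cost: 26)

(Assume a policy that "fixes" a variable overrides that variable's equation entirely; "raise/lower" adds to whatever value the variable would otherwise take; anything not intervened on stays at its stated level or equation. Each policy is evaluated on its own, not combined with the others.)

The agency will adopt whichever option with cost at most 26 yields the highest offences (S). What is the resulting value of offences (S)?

Option 1 (B := 64, L + 58):
  K = 78
  L = 117 + 58 = 175
  X = 90 − 6·78 + 4·175 = 322
  B = 64
  S = 189 − 6·322 + 5·64 = -1423
Option 2 (X := 175):
  K = 78
  L = 117
  X = 175
  B = -48 + 2·78 − 117 − 3·175 = -534
  S = 189 − 6·175 + 5·(-534) = -3531
Comparing — Option 1: S=-1423, Option 2: S=-3531. Highest is -1423 (Option 1).

-1423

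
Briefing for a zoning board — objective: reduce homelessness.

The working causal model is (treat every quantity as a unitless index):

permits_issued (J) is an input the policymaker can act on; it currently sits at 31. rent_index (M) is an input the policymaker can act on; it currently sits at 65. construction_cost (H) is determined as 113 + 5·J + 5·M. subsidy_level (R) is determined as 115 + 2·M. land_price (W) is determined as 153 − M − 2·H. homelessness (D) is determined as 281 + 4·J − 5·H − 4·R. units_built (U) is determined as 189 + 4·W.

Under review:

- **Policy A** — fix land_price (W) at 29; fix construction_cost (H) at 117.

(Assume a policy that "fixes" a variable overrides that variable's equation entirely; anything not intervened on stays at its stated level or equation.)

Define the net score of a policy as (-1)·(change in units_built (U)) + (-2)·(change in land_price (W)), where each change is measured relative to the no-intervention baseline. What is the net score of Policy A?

Baseline:
  J = 31
  M = 65
  H = 113 + 5·31 + 5·65 = 593
  W = 153 − 65 − 2·593 = -1098
  U = 189 + 4·(-1098) = -4203
Policy A (W := 29, H := 117):
  J = 31
  M = 65
  H = 117
  W = 29
  U = 189 + 4·29 = 305
ΔU = 305 − (-4203) = 4508; ΔW = 29 − (-1098) = 1127
Score = (-1)·4508 + (-2)·1127 = -6762

-6762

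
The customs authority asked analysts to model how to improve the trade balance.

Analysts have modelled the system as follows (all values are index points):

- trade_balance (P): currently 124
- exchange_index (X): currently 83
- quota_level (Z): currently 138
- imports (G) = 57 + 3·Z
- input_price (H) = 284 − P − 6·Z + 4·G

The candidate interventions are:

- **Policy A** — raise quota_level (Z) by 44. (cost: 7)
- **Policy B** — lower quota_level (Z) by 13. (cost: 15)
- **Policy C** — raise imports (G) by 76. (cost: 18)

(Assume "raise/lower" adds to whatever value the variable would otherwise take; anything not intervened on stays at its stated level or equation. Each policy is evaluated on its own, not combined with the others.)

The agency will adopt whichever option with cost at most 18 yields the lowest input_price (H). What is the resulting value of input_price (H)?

1138

Policy A (Z + 44):
  P = 124
  Z = 138 + 44 = 182
  G = 57 + 3·182 = 603
  H = 284 − 124 − 6·182 + 4·603 = 1480
Policy B (Z − 13):
  P = 124
  Z = 138 − 13 = 125
  G = 57 + 3·125 = 432
  H = 284 − 124 − 6·125 + 4·432 = 1138
Policy C (G + 76):
  P = 124
  Z = 138
  G = 57 + 3·138 (+76 from intervention) = 547
  H = 284 − 124 − 6·138 + 4·547 = 1520
Comparing — Policy A: H=1480, Policy B: H=1138, Policy C: H=1520. Lowest is 1138 (Policy B).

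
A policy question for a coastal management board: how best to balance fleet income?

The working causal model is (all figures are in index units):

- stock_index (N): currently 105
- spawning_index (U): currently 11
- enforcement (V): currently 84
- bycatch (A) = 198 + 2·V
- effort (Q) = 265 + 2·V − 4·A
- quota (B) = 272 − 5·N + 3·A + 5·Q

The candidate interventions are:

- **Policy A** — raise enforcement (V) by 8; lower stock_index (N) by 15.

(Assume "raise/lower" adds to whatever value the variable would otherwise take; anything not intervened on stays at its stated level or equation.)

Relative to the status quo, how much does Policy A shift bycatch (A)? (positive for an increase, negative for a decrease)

Baseline:
  V = 84
  A = 198 + 2·84 = 366
Policy A (V + 8, N − 15):
  V = 84 + 8 = 92
  A = 198 + 2·92 = 382
Change in A: 382 − 366 = 16

16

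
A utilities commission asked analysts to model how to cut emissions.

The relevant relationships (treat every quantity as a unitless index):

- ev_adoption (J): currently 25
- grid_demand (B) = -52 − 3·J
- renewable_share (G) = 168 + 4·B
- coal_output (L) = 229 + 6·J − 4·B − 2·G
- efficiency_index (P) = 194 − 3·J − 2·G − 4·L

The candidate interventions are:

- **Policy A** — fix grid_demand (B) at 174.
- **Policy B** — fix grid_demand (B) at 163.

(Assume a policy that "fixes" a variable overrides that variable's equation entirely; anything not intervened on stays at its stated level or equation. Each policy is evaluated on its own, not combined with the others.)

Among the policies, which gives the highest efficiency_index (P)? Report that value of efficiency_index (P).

Policy A (B := 174):
  J = 25
  B = 174
  G = 168 + 4·174 = 864
  L = 229 + 6·25 − 4·174 − 2·864 = -2045
  P = 194 − 3·25 − 2·864 − 4·(-2045) = 6571
Policy B (B := 163):
  J = 25
  B = 163
  G = 168 + 4·163 = 820
  L = 229 + 6·25 − 4·163 − 2·820 = -1913
  P = 194 − 3·25 − 2·820 − 4·(-1913) = 6131
Comparing — Policy A: P=6571, Policy B: P=6131. Highest is 6571 (Policy A).

6571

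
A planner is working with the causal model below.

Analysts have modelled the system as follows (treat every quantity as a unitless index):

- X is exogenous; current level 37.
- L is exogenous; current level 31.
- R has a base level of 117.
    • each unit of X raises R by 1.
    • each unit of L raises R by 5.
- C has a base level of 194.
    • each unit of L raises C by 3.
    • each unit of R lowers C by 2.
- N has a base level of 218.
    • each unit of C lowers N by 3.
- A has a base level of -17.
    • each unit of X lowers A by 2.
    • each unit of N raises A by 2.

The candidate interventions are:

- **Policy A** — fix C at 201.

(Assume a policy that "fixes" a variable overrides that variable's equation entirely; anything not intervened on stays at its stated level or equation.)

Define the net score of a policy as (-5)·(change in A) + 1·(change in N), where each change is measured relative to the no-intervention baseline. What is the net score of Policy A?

Baseline:
  X = 37
  L = 31
  R = 117 + 37 + 5·31 = 309
  C = 194 + 3·31 − 2·309 = -331
  N = 218 − 3·(-331) = 1211
  A = -17 − 2·37 + 2·1211 = 2331
Policy A (C := 201):
  X = 37
  L = 31
  R = 117 + 37 + 5·31 = 309
  C = 201
  N = 218 − 3·201 = -385
  A = -17 − 2·37 + 2·(-385) = -861
ΔA = -861 − 2331 = -3192; ΔN = -385 − 1211 = -1596
Score = (-5)·(-3192) + 1·(-1596) = 14364

14364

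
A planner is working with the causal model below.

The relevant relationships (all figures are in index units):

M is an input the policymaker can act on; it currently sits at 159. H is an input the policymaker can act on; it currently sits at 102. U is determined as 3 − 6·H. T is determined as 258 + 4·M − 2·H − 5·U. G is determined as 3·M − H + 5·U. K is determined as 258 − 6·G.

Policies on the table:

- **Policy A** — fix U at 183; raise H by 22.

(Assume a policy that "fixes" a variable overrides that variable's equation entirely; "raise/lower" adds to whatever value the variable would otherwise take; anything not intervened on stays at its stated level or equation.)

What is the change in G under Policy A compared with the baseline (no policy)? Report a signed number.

Baseline:
  M = 159
  H = 102
  U = 3 − 6·102 = -609
  G = 0 + 3·159 − 102 + 5·(-609) = -2670
Policy A (U := 183, H + 22):
  M = 159
  H = 102 + 22 = 124
  U = 183
  G = 0 + 3·159 − 124 + 5·183 = 1268
Change in G: 1268 − (-2670) = 3938

3938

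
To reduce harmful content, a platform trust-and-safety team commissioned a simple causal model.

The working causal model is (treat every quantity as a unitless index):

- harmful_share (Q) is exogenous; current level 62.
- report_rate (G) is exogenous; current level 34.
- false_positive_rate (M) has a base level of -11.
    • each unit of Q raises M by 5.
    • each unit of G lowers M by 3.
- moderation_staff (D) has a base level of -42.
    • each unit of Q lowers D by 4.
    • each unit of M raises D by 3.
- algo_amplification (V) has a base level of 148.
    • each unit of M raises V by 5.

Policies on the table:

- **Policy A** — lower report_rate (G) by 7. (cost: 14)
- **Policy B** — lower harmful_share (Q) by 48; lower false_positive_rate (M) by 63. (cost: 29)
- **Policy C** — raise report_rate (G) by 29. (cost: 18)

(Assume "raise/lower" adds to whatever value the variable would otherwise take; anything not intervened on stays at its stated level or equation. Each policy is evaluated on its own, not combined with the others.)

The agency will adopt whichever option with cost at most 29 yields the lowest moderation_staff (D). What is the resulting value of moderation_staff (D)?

-416

Policy A (G − 7):
  Q = 62
  G = 34 − 7 = 27
  M = -11 + 5·62 − 3·27 = 218
  D = -42 − 4·62 + 3·218 = 364
Policy B (Q − 48, M − 63):
  Q = 62 − 48 = 14
  G = 34
  M = -11 + 5·14 − 3·34 (−63 from intervention) = -106
  D = -42 − 4·14 + 3·(-106) = -416
Policy C (G + 29):
  Q = 62
  G = 34 + 29 = 63
  M = -11 + 5·62 − 3·63 = 110
  D = -42 − 4·62 + 3·110 = 40
Comparing — Policy A: D=364, Policy B: D=-416, Policy C: D=40. Lowest is -416 (Policy B).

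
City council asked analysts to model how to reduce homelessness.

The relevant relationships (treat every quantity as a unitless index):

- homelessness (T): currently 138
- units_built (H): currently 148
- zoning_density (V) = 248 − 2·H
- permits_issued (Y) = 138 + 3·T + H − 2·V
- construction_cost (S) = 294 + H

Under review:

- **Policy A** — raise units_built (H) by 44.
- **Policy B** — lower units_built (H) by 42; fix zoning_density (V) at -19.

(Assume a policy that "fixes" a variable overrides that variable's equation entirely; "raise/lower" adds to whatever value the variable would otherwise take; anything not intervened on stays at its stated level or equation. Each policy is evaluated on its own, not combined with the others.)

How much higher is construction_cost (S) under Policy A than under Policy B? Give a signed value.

Policy A (H + 44):
  H = 148 + 44 = 192
  S = 294 + 192 = 486
Policy B (H − 42, V := -19):
  H = 148 − 42 = 106
  S = 294 + 106 = 400
S: 486 − 400 = 86

86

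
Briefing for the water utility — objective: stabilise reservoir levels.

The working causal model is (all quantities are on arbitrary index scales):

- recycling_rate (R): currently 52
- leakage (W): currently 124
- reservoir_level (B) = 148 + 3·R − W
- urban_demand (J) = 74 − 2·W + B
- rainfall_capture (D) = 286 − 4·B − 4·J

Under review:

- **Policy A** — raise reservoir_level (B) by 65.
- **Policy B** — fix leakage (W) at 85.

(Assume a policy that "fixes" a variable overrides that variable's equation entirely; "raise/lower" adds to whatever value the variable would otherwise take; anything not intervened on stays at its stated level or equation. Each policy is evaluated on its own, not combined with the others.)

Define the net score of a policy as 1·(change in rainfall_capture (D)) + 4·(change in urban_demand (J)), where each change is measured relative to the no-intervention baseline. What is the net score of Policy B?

Baseline:
  R = 52
  W = 124
  B = 148 + 3·52 − 124 = 180
  J = 74 − 2·124 + 180 = 6
  D = 286 − 4·180 − 4·6 = -458
Policy B (W := 85):
  R = 52
  W = 85
  B = 148 + 3·52 − 85 = 219
  J = 74 − 2·85 + 219 = 123
  D = 286 − 4·219 − 4·123 = -1082
ΔD = -1082 − (-458) = -624; ΔJ = 123 − 6 = 117
Score = 1·(-624) + 4·117 = -156

-156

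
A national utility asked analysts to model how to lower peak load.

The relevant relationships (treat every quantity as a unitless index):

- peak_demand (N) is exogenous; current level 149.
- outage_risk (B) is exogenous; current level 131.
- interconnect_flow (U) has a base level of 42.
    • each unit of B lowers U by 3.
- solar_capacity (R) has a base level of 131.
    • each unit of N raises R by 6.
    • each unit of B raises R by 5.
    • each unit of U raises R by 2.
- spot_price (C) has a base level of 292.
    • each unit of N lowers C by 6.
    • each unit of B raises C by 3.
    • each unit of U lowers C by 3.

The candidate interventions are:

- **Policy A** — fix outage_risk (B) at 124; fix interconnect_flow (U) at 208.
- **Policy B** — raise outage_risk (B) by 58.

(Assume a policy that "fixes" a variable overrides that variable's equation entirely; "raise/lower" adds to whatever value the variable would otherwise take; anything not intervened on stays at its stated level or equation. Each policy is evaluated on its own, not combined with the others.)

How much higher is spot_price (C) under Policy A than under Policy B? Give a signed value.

Policy A (B := 124, U := 208):
  N = 149
  B = 124
  U = 208
  C = 292 − 6·149 + 3·124 − 3·208 = -854
Policy B (B + 58):
  N = 149
  B = 131 + 58 = 189
  U = 42 − 3·189 = -525
  C = 292 − 6·149 + 3·189 − 3·(-525) = 1540
C: -854 − 1540 = -2394

-2394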